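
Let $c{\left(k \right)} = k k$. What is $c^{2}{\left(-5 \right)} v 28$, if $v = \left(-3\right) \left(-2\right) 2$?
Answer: $210000$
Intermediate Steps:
$c{\left(k \right)} = k^{2}$
$v = 12$ ($v = 6 \cdot 2 = 12$)
$c^{2}{\left(-5 \right)} v 28 = \left(\left(-5\right)^{2}\right)^{2} \cdot 12 \cdot 28 = 25^{2} \cdot 12 \cdot 28 = 625 \cdot 12 \cdot 28 = 7500 \cdot 28 = 210000$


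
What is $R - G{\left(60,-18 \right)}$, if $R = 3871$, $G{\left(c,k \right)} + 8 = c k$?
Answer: $4959$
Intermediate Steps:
$G{\left(c,k \right)} = -8 + c k$
$R - G{\left(60,-18 \right)} = 3871 - \left(-8 + 60 \left(-18\right)\right) = 3871 - \left(-8 - 1080\right) = 3871 - -1088 = 3871 + 1088 = 4959$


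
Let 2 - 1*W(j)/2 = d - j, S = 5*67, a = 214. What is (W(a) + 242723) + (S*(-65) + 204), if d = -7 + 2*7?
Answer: 221570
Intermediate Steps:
S = 335
d = 7 (d = -7 + 14 = 7)
W(j) = -10 + 2*j (W(j) = 4 - 2*(7 - j) = 4 + (-14 + 2*j) = -10 + 2*j)
(W(a) + 242723) + (S*(-65) + 204) = ((-10 + 2*214) + 242723) + (335*(-65) + 204) = ((-10 + 428) + 242723) + (-21775 + 204) = (418 + 242723) - 21571 = 243141 - 21571 = 221570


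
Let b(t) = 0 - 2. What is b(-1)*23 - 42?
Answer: -88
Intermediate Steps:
b(t) = -2
b(-1)*23 - 42 = -2*23 - 42 = -46 - 42 = -88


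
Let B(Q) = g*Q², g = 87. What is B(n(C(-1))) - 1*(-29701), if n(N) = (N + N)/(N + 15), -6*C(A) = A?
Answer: 245954329/8281 ≈ 29701.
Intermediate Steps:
C(A) = -A/6
n(N) = 2*N/(15 + N) (n(N) = (2*N)/(15 + N) = 2*N/(15 + N))
B(Q) = 87*Q²
B(n(C(-1))) - 1*(-29701) = 87*(2*(-⅙*(-1))/(15 - ⅙*(-1)))² - 1*(-29701) = 87*(2*(⅙)/(15 + ⅙))² + 29701 = 87*(2*(⅙)/(91/6))² + 29701 = 87*(2*(⅙)*(6/91))² + 29701 = 87*(2/91)² + 29701 = 87*(4/8281) + 29701 = 348/8281 + 29701 = 245954329/8281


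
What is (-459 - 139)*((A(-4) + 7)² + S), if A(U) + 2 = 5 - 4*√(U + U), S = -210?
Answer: 142324 + 95680*I*√2 ≈ 1.4232e+5 + 1.3531e+5*I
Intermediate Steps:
A(U) = 3 - 4*√2*√U (A(U) = -2 + (5 - 4*√(U + U)) = -2 + (5 - 4*√2*√U) = 3 - 4*√2*√U)
(-459 - 139)*((A(-4) + 7)² + S) = (-459 - 139)*(((3 - 4*√2*√(-4)) + 7)² - 210) = -598*(((3 - 4*√2*2*I) + 7)² - 210) = -598*(((3 - 8*I*√2) + 7)² - 210) = -598*((10 - 8*I*√2)² - 210) = -598*(-210 + (10 - 8*I*√2)²) = 125580 - 598*(10 - 8*I*√2)²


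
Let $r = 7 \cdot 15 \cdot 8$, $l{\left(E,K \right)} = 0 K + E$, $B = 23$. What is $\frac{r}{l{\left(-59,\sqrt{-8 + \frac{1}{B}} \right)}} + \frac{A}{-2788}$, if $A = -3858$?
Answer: $- \frac{1057149}{82246} \approx -12.854$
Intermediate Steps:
$l{\left(E,K \right)} = E$ ($l{\left(E,K \right)} = 0 + E = E$)
$r = 840$ ($r = 105 \cdot 8 = 840$)
$\frac{r}{l{\left(-59,\sqrt{-8 + \frac{1}{B}} \right)}} + \frac{A}{-2788} = \frac{840}{-59} - \frac{3858}{-2788} = 840 \left(- \frac{1}{59}\right) - - \frac{1929}{1394} = - \frac{840}{59} + \frac{1929}{1394} = - \frac{1057149}{82246}$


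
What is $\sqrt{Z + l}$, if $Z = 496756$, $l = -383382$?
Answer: $\sqrt{113374} \approx 336.71$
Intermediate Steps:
$\sqrt{Z + l} = \sqrt{496756 - 383382} = \sqrt{113374}$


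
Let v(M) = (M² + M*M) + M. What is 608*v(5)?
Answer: 33440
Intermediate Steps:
v(M) = M + 2*M² (v(M) = (M² + M²) + M = 2*M² + M = M + 2*M²)
608*v(5) = 608*(5*(1 + 2*5)) = 608*(5*(1 + 10)) = 608*(5*11) = 608*55 = 33440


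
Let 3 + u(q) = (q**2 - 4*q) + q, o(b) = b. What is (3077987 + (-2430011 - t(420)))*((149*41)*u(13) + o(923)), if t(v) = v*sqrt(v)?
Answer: 503325725616 - 652483440*sqrt(105) ≈ 4.9664e+11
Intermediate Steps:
t(v) = v**(3/2)
u(q) = -3 + q**2 - 3*q (u(q) = -3 + ((q**2 - 4*q) + q) = -3 + (q**2 - 3*q) = -3 + q**2 - 3*q)
(3077987 + (-2430011 - t(420)))*((149*41)*u(13) + o(923)) = (3077987 + (-2430011 - 420**(3/2)))*((149*41)*(-3 + 13**2 - 3*13) + 923) = (3077987 + (-2430011 - 840*sqrt(105)))*(6109*(-3 + 169 - 39) + 923) = (3077987 + (-2430011 - 840*sqrt(105)))*(6109*127 + 923) = (647976 - 840*sqrt(105))*(775843 + 923) = (647976 - 840*sqrt(105))*776766 = 503325725616 - 652483440*sqrt(105)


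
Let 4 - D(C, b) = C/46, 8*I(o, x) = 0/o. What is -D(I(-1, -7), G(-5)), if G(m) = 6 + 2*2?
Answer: -4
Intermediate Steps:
I(o, x) = 0 (I(o, x) = (0/o)/8 = (⅛)*0 = 0)
G(m) = 10 (G(m) = 6 + 4 = 10)
D(C, b) = 4 - C/46
-D(I(-1, -7), G(-5)) = -(4 - 1/46*0) = -(4 + 0) = -1*4 = -4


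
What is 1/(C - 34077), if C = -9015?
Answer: -1/43092 ≈ -2.3206e-5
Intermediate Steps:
1/(C - 34077) = 1/(-9015 - 34077) = 1/(-43092) = -1/43092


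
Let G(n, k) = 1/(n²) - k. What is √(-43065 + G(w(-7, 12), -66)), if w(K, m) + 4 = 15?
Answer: I*√5202878/11 ≈ 207.36*I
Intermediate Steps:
w(K, m) = 11 (w(K, m) = -4 + 15 = 11)
G(n, k) = n⁻² - k
√(-43065 + G(w(-7, 12), -66)) = √(-43065 + (11⁻² - 1*(-66))) = √(-43065 + (1/121 + 66)) = √(-43065 + 7987/121) = √(-5202878/121) = I*√5202878/11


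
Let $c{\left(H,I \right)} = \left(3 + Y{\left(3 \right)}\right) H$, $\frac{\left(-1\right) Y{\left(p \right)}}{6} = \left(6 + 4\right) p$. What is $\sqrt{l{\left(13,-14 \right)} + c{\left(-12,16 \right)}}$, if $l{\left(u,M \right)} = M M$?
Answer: $4 \sqrt{145} \approx 48.166$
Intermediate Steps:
$Y{\left(p \right)} = - 60 p$ ($Y{\left(p \right)} = - 6 \left(6 + 4\right) p = - 6 \cdot 10 p = - 60 p$)
$c{\left(H,I \right)} = - 177 H$ ($c{\left(H,I \right)} = \left(3 - 180\right) H = - 177 H$)
$l{\left(u,M \right)} = M^{2}$
$\sqrt{l{\left(13,-14 \right)} + c{\left(-12,16 \right)}} = \sqrt{\left(-14\right)^{2} - -2124} = \sqrt{196 + 2124} = \sqrt{2320} = 4 \sqrt{145}$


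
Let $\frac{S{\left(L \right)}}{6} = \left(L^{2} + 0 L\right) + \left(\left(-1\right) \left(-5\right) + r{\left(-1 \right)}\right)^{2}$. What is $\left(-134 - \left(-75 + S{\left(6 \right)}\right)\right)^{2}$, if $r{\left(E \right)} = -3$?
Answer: $89401$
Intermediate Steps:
$S{\left(L \right)} = 24 + 6 L^{2}$ ($S{\left(L \right)} = 6 \left(\left(L^{2} + 0 L\right) + \left(\left(-1\right) \left(-5\right) - 3\right)^{2}\right) = 6 \left(\left(L^{2} + 0\right) + \left(5 - 3\right)^{2}\right) = 6 \left(L^{2} + 2^{2}\right) = 6 \left(L^{2} + 4\right) = 6 \left(4 + L^{2}\right) = 24 + 6 L^{2}$)
$\left(-134 - \left(-75 + S{\left(6 \right)}\right)\right)^{2} = \left(-134 - \left(-75 + \left(24 + 6 \cdot 6^{2}\right)\right)\right)^{2} = \left(-134 - \left(-75 + \left(24 + 6 \cdot 36\right)\right)\right)^{2} = \left(-134 - \left(-75 + \left(24 + 216\right)\right)\right)^{2} = \left(-134 - \left(-75 + 240\right)\right)^{2} = \left(-134 - 165\right)^{2} = \left(-299\right)^{2} = 89401$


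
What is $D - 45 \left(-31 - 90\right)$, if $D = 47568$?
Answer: $53013$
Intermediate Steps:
$D - 45 \left(-31 - 90\right) = 47568 - 45 \left(-31 - 90\right) = 47568 - 45 \left(-121\right) = 47568 - -5445 = 47568 + 5445 = 53013$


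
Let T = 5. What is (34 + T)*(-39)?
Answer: -1521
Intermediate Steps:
(34 + T)*(-39) = (34 + 5)*(-39) = 39*(-39) = -1521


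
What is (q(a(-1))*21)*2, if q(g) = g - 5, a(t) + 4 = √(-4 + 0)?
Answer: -378 + 84*I ≈ -378.0 + 84.0*I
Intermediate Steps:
a(t) = -4 + 2*I (a(t) = -4 + √(-4 + 0) = -4 + √(-4) = -4 + 2*I)
q(g) = -5 + g
(q(a(-1))*21)*2 = ((-5 + (-4 + 2*I))*21)*2 = ((-9 + 2*I)*21)*2 = (-189 + 42*I)*2 = -378 + 84*I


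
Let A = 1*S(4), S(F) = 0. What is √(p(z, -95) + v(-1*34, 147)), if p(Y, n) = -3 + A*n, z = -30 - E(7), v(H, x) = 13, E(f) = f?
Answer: √10 ≈ 3.1623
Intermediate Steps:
A = 0 (A = 1*0 = 0)
z = -37 (z = -30 - 1*7 = -30 - 7 = -37)
p(Y, n) = -3 (p(Y, n) = -3 + 0*n = -3 + 0 = -3)
√(p(z, -95) + v(-1*34, 147)) = √(-3 + 13) = √10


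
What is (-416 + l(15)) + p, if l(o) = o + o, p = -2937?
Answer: -3323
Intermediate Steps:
l(o) = 2*o
(-416 + l(15)) + p = (-416 + 2*15) - 2937 = (-416 + 30) - 2937 = -386 - 2937 = -3323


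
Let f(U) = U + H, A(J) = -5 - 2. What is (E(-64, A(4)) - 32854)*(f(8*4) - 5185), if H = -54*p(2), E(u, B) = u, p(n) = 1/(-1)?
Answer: 167848882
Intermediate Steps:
A(J) = -7
p(n) = -1
H = 54 (H = -54*(-1) = 54)
f(U) = 54 + U (f(U) = U + 54 = 54 + U)
(E(-64, A(4)) - 32854)*(f(8*4) - 5185) = (-64 - 32854)*((54 + 8*4) - 5185) = -32918*((54 + 32) - 5185) = -32918*(86 - 5185) = -32918*(-5099) = 167848882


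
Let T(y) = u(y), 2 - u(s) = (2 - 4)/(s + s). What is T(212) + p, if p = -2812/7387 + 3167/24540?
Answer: 8421625511/4803839970 ≈ 1.7531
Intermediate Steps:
u(s) = 2 + 1/s (u(s) = 2 - (2 - 4)/(s + s) = 2 - (-2)/(2*s) = 2 - (-2)*1/(2*s) = 2 - (-1)/s = 2 + 1/s)
p = -45611851/181276980 (p = -2812*1/7387 + 3167*(1/24540) = -2812/7387 + 3167/24540 = -45611851/181276980 ≈ -0.25161)
T(y) = 2 + 1/y
T(212) + p = (2 + 1/212) - 45611851/181276980 = 425/212 - 45611851/181276980 = 8421625511/4803839970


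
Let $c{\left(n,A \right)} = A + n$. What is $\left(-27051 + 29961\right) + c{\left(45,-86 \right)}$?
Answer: $2869$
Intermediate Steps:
$\left(-27051 + 29961\right) + c{\left(45,-86 \right)} = \left(-27051 + 29961\right) + \left(-86 + 45\right) = 2910 - 41 = 2869$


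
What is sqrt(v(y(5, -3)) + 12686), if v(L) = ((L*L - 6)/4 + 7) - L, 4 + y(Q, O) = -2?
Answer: sqrt(50826)/2 ≈ 112.72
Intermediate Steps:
y(Q, O) = -6 (y(Q, O) = -4 - 2 = -6)
v(L) = 11/2 - L + L**2/4 (v(L) = ((L**2 - 6)/4 + 7) - L = ((-6 + L**2)/4 + 7) - L = ((-3/2 + L**2/4) + 7) - L = (11/2 + L**2/4) - L = 11/2 - L + L**2/4)
sqrt(v(y(5, -3)) + 12686) = sqrt((11/2 - 1*(-6) + (1/4)*(-6)**2) + 12686) = sqrt((11/2 + 6 + (1/4)*36) + 12686) = sqrt((11/2 + 6 + 9) + 12686) = sqrt(41/2 + 12686) = sqrt(25413/2) = sqrt(50826)/2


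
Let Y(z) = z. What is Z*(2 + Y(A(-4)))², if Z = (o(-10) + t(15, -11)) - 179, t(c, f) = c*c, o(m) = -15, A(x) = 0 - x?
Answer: 1116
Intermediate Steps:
A(x) = -x
t(c, f) = c²
Z = 31 (Z = (-15 + 15²) - 179 = (-15 + 225) - 179 = 210 - 179 = 31)
Z*(2 + Y(A(-4)))² = 31*(2 - 1*(-4))² = 31*(2 + 4)² = 31*6² = 31*36 = 1116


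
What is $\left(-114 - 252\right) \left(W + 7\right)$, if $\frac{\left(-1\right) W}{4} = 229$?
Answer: $332694$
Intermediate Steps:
$W = -916$ ($W = \left(-4\right) 229 = -916$)
$\left(-114 - 252\right) \left(W + 7\right) = \left(-114 - 252\right) \left(-916 + 7\right) = \left(-366\right) \left(-909\right) = 332694$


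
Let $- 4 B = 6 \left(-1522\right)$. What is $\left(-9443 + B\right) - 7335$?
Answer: $-14495$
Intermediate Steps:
$B = 2283$ ($B = - \frac{6 \left(-1522\right)}{4} = \left(- \frac{1}{4}\right) \left(-9132\right) = 2283$)
$\left(-9443 + B\right) - 7335 = \left(-9443 + 2283\right) - 7335 = -7160 - 7335 = -14495$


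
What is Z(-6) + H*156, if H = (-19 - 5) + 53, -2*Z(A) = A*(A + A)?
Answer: 4488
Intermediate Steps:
Z(A) = -A² (Z(A) = -A*(A + A)/2 = -A*2*A/2 = -A²)
H = 29 (H = -24 + 53 = 29)
Z(-6) + H*156 = -1*(-6)² + 29*156 = -1*36 + 4524 = -36 + 4524 = 4488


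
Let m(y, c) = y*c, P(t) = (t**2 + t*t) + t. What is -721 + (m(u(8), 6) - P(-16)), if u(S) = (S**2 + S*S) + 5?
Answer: -419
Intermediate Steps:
u(S) = 5 + 2*S**2 (u(S) = (S**2 + S**2) + 5 = 2*S**2 + 5 = 5 + 2*S**2)
P(t) = t + 2*t**2 (P(t) = (t**2 + t**2) + t = 2*t**2 + t = t + 2*t**2)
m(y, c) = c*y
-721 + (m(u(8), 6) - P(-16)) = -721 + (6*(5 + 2*8**2) - (-16)*(1 + 2*(-16))) = -721 + (6*(5 + 2*64) - (-16)*(1 - 32)) = -721 + (6*(5 + 128) - (-16)*(-31)) = -721 + (6*133 - 1*496) = -721 + (798 - 496) = -721 + 302 = -419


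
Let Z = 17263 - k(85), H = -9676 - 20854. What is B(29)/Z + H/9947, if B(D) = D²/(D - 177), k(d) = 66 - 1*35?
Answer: -77870123507/25368192192 ≈ -3.0696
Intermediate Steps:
k(d) = 31 (k(d) = 66 - 35 = 31)
H = -30530
Z = 17232 (Z = 17263 - 1*31 = 17263 - 31 = 17232)
B(D) = D²/(-177 + D)
B(29)/Z + H/9947 = (29²/(-177 + 29))/17232 - 30530/9947 = (841/(-148))*(1/17232) - 30530*1/9947 = (841*(-1/148))*(1/17232) - 30530/9947 = -841/148*1/17232 - 30530/9947 = -841/2550336 - 30530/9947 = -77870123507/25368192192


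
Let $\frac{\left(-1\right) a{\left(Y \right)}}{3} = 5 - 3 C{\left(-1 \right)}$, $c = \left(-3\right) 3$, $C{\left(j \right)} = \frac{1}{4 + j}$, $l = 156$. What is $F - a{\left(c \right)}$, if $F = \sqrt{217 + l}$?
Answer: $12 + \sqrt{373} \approx 31.313$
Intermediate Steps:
$c = -9$
$a{\left(Y \right)} = -12$ ($a{\left(Y \right)} = - 3 \left(5 - \frac{3}{4 - 1}\right) = - 3 \left(5 - \frac{3}{3}\right) = - 3 \left(5 - 1\right) = \left(-3\right) 4 = -12$)
$F = \sqrt{373}$ ($F = \sqrt{217 + 156} = \sqrt{373} \approx 19.313$)
$F - a{\left(c \right)} = \sqrt{373} - -12 = \sqrt{373} + 12 = 12 + \sqrt{373}$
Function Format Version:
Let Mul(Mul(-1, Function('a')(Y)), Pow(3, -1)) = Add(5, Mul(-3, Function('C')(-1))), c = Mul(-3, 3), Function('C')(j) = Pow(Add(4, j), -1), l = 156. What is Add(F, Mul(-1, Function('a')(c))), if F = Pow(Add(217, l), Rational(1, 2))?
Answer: Add(12, Pow(373, Rational(1, 2))) ≈ 31.313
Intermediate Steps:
c = -9
Function('a')(Y) = -12 (Function('a')(Y) = Mul(-3, Add(5, Mul(-3, Pow(Add(4, -1), -1)))) = Mul(-3, Add(5, Mul(-3, Pow(3, -1)))) = Mul(-3, Add(5, Mul(-3, Rational(1, 3)))) = Mul(-3, Add(5, -1)) = Mul(-3, 4) = -12)
F = Pow(373, Rational(1, 2)) (F = Pow(Add(217, 156), Rational(1, 2)) = Pow(373, Rational(1, 2)) ≈ 19.313)
Add(F, Mul(-1, Function('a')(c))) = Add(Pow(373, Rational(1, 2)), Mul(-1, -12)) = Add(Pow(373, Rational(1, 2)), 12) = Add(12, Pow(373, Rational(1, 2)))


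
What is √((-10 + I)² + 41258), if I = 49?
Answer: √42779 ≈ 206.83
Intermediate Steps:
√((-10 + I)² + 41258) = √((-10 + 49)² + 41258) = √(39² + 41258) = √(1521 + 41258) = √42779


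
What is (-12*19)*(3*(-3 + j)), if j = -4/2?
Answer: 3420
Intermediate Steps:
j = -2 (j = -4*1/2 = -2)
(-12*19)*(3*(-3 + j)) = (-12*19)*(3*(-3 - 2)) = -684*(-5) = -228*(-15) = 3420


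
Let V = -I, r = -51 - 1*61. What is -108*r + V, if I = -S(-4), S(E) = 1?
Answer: 12097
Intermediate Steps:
r = -112 (r = -51 - 61 = -112)
I = -1 (I = -1*1 = -1)
V = 1 (V = -1*(-1) = 1)
-108*r + V = -108*(-112) + 1 = 12096 + 1 = 12097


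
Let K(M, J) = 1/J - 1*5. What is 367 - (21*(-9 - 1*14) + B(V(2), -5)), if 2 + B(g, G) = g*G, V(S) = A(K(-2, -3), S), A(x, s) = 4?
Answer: 872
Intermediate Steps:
K(M, J) = -5 + 1/J (K(M, J) = 1/J - 5 = -5 + 1/J)
V(S) = 4
B(g, G) = -2 + G*g (B(g, G) = -2 + g*G = -2 + G*g)
367 - (21*(-9 - 1*14) + B(V(2), -5)) = 367 - (21*(-9 - 1*14) + (-2 - 5*4)) = 367 - (21*(-9 - 14) + (-2 - 20)) = 367 - (21*(-23) - 22) = 367 - (-483 - 22) = 367 - 1*(-505) = 367 + 505 = 872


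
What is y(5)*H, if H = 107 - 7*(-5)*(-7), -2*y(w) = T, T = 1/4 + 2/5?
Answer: 897/20 ≈ 44.850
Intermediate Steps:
T = 13/20 (T = 1*(1/4) + 2*(1/5) = 1/4 + 2/5 = 13/20 ≈ 0.65000)
y(w) = -13/40 (y(w) = -1/2*13/20 = -13/40)
H = -138 (H = 107 + 35*(-7) = 107 - 245 = -138)
y(5)*H = -13/40*(-138) = 897/20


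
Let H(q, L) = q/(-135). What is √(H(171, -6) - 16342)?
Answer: I*√3677235/15 ≈ 127.84*I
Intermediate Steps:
H(q, L) = -q/135 (H(q, L) = q*(-1/135) = -q/135)
√(H(171, -6) - 16342) = √(-1/135*171 - 16342) = √(-19/15 - 16342) = √(-245149/15) = I*√3677235/15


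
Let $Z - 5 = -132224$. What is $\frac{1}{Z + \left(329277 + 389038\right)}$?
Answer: $\frac{1}{586096} \approx 1.7062 \cdot 10^{-6}$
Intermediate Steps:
$Z = -132219$ ($Z = 5 - 132224 = -132219$)
$\frac{1}{Z + \left(329277 + 389038\right)} = \frac{1}{-132219 + \left(329277 + 389038\right)} = \frac{1}{-132219 + 718315} = \frac{1}{586096}$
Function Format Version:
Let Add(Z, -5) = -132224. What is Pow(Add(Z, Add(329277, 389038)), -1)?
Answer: Rational(1, 586096) ≈ 1.7062e-6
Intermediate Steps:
Z = -132219 (Z = Add(5, -132224) = -132219)
Pow(Add(Z, Add(329277, 389038)), -1) = Pow(Add(-132219, Add(329277, 389038)), -1) = Pow(Add(-132219, 718315), -1) = Pow(586096, -1) = Rational(1, 586096)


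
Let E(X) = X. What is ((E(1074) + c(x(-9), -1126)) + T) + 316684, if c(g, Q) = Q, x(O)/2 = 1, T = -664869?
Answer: -348237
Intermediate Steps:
x(O) = 2 (x(O) = 2*1 = 2)
((E(1074) + c(x(-9), -1126)) + T) + 316684 = ((1074 - 1126) - 664869) + 316684 = (-52 - 664869) + 316684 = -664921 + 316684 = -348237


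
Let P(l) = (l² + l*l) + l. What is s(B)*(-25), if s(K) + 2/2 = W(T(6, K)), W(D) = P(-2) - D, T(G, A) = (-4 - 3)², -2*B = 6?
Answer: 1100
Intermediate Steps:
B = -3 (B = -½*6 = -3)
T(G, A) = 49 (T(G, A) = (-7)² = 49)
P(l) = l + 2*l² (P(l) = (l² + l²) + l = 2*l² + l = l + 2*l²)
W(D) = 6 - D (W(D) = -2*(1 + 2*(-2)) - D = -2*(1 - 4) - D = -2*(-3) - D = 6 - D)
s(K) = -44 (s(K) = -1 + (6 - 1*49) = -1 + (6 - 49) = -1 - 43 = -44)
s(B)*(-25) = -44*(-25) = 1100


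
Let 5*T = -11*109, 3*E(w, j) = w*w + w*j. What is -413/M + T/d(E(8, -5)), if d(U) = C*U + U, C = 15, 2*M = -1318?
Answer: -525821/421760 ≈ -1.2467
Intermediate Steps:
M = -659 (M = (½)*(-1318) = -659)
E(w, j) = w²/3 + j*w/3 (E(w, j) = (w*w + w*j)/3 = (w² + j*w)/3 = w²/3 + j*w/3)
d(U) = 16*U (d(U) = 15*U + U = 16*U)
T = -1199/5 (T = (-11*109)/5 = (⅕)*(-1199) = -1199/5 ≈ -239.80)
-413/M + T/d(E(8, -5)) = -413/(-659) - 1199*3/(128*(-5 + 8))/5 = -413*(-1/659) - 1199/(5*(16*((⅓)*8*3))) = 413/659 - 1199/(5*(16*8)) = 413/659 - 1199/5/128 = 413/659 - 1199/5*1/128 = 413/659 - 1199/640 = -525821/421760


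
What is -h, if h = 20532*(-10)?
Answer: 205320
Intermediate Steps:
h = -205320
-h = -1*(-205320) = 205320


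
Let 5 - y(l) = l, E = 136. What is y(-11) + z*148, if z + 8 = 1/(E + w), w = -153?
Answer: -20004/17 ≈ -1176.7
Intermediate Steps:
z = -137/17 (z = -8 + 1/(136 - 153) = -8 + 1/(-17) = -8 - 1/17 = -137/17 ≈ -8.0588)
y(l) = 5 - l
y(-11) + z*148 = (5 - 1*(-11)) - 137/17*148 = (5 + 11) - 20276/17 = 16 - 20276/17 = -20004/17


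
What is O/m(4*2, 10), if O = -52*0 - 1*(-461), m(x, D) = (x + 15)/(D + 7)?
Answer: 7837/23 ≈ 340.74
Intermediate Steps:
m(x, D) = (15 + x)/(7 + D)
O = 461 (O = 0 + 461 = 461)
O/m(4*2, 10) = 461/(((15 + 4*2)/(7 + 10))) = 461/(((15 + 8)/17)) = 461/(((1/17)*23)) = 461/(23/17) = 461*(17/23) = 7837/23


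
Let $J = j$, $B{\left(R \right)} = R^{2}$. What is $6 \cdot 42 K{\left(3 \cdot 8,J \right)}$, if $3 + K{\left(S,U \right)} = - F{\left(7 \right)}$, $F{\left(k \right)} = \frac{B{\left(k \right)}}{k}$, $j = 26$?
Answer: $-2520$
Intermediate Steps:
$J = 26$
$F{\left(k \right)} = k$ ($F{\left(k \right)} = \frac{k^{2}}{k} = k$)
$K{\left(S,U \right)} = -10$ ($K{\left(S,U \right)} = -3 - 7 = -10$)
$6 \cdot 42 K{\left(3 \cdot 8,J \right)} = 6 \cdot 42 \left(-10\right) = 252 \left(-10\right) = -2520$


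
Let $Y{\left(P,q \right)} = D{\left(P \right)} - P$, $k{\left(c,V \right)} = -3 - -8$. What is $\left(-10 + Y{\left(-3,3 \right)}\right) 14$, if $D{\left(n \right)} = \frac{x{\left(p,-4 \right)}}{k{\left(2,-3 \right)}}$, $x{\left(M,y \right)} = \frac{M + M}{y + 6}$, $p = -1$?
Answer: $- \frac{504}{5} \approx -100.8$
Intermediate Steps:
$x{\left(M,y \right)} = \frac{2 M}{6 + y}$
$k{\left(c,V \right)} = 5$ ($k{\left(c,V \right)} = -3 + 8 = 5$)
$D{\left(n \right)} = - \frac{1}{5}$ ($D{\left(n \right)} = \frac{2 \left(-1\right) \frac{1}{6 - 4}}{5} = 2 \left(-1\right) \frac{1}{2} \cdot \frac{1}{5} = \left(-1\right) \frac{1}{5} = - \frac{1}{5}$)
$Y{\left(P,q \right)} = - \frac{1}{5} - P$
$\left(-10 + Y{\left(-3,3 \right)}\right) 14 = \left(-10 - - \frac{14}{5}\right) 14 = \left(-10 + \left(- \frac{1}{5} + 3\right)\right) 14 = \left(-10 + \frac{14}{5}\right) 14 = \left(- \frac{36}{5}\right) 14 = - \frac{504}{5}$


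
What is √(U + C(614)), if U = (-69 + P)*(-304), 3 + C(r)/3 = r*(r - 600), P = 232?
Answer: I*√23773 ≈ 154.19*I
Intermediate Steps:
C(r) = -9 + 3*r*(-600 + r) (C(r) = -9 + 3*(r*(r - 600)) = -9 + 3*(r*(-600 + r)) = -9 + 3*r*(-600 + r))
U = -49552 (U = (-69 + 232)*(-304) = 163*(-304) = -49552)
√(U + C(614)) = √(-49552 + (-9 - 1800*614 + 3*614²)) = √(-49552 + (-9 - 1105200 + 3*376996)) = √(-49552 + (-9 - 1105200 + 1130988)) = √(-49552 + 25779) = √(-23773) = I*√23773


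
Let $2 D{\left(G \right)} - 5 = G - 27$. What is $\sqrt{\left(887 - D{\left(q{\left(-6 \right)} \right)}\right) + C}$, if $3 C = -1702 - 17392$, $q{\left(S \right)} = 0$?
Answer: $\frac{20 i \sqrt{123}}{3} \approx 73.937 i$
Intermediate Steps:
$D{\left(G \right)} = -11 + \frac{G}{2}$ ($D{\left(G \right)} = \frac{5}{2} + \frac{G - 27}{2} = \frac{5}{2} + \frac{-27 + G}{2} = \frac{5}{2} + \left(- \frac{27}{2} + \frac{G}{2}\right) = -11 + \frac{G}{2}$)
$C = - \frac{19094}{3}$ ($C = \frac{-1702 - 17392}{3} = \frac{1}{3} \left(-19094\right) = - \frac{19094}{3} \approx -6364.7$)
$\sqrt{\left(887 - D{\left(q{\left(-6 \right)} \right)}\right) + C} = \sqrt{\left(887 - \left(-11 + \frac{1}{2} \cdot 0\right)\right) - \frac{19094}{3}} = \sqrt{\left(887 - \left(-11 + 0\right)\right) - \frac{19094}{3}} = \sqrt{\left(887 - -11\right) - \frac{19094}{3}} = \sqrt{\left(887 + 11\right) - \frac{19094}{3}} = \sqrt{898 - \frac{19094}{3}} = \sqrt{- \frac{16400}{3}} = \frac{20 i \sqrt{123}}{3}$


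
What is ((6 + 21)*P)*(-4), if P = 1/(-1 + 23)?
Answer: -54/11 ≈ -4.9091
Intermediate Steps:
P = 1/22 ≈ 0.045455
((6 + 21)*P)*(-4) = ((6 + 21)*(1/22))*(-4) = (27*(1/22))*(-4) = (27/22)*(-4) = -54/11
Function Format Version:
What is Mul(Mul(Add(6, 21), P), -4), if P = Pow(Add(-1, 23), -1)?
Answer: Rational(-54, 11) ≈ -4.9091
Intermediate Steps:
P = Rational(1, 22) (P = Pow(22, -1) = Rational(1, 22) ≈ 0.045455)
Mul(Mul(Add(6, 21), P), -4) = Mul(Mul(Add(6, 21), Rational(1, 22)), -4) = Mul(Mul(27, Rational(1, 22)), -4) = Mul(Rational(27, 22), -4) = Rational(-54, 11)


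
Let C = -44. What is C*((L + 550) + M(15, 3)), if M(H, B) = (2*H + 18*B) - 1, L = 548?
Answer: -51964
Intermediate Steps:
M(H, B) = -1 + 2*H + 18*B
C*((L + 550) + M(15, 3)) = -44*((548 + 550) + (-1 + 2*15 + 18*3)) = -44*(1098 + (-1 + 30 + 54)) = -44*(1098 + 83) = -44*1181 = -51964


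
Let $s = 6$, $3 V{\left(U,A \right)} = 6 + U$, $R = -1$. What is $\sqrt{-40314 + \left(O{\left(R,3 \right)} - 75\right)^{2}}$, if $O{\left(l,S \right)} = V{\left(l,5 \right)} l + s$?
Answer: $\frac{i \sqrt{317882}}{3} \approx 187.94 i$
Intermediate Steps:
$V{\left(U,A \right)} = 2 + \frac{U}{3}$ ($V{\left(U,A \right)} = \frac{6 + U}{3} = 2 + \frac{U}{3}$)
$O{\left(l,S \right)} = 6 + l \left(2 + \frac{l}{3}\right)$ ($O{\left(l,S \right)} = \left(2 + \frac{l}{3}\right) l + 6 = l \left(2 + \frac{l}{3}\right) + 6 = 6 + l \left(2 + \frac{l}{3}\right)$)
$\sqrt{-40314 + \left(O{\left(R,3 \right)} - 75\right)^{2}} = \sqrt{-40314 + \left(\left(6 + \frac{1}{3} \left(-1\right) \left(6 - 1\right)\right) - 75\right)^{2}} = \sqrt{-40314 + \left(\left(6 + \frac{1}{3} \left(-1\right) 5\right) - 75\right)^{2}} = \sqrt{-40314 + \left(\left(6 - \frac{5}{3}\right) - 75\right)^{2}} = \sqrt{-40314 + \left(\frac{13}{3} - 75\right)^{2}} = \sqrt{-40314 + \left(- \frac{212}{3}\right)^{2}} = \sqrt{-40314 + \frac{44944}{9}} = \sqrt{- \frac{317882}{9}} = \frac{i \sqrt{317882}}{3}$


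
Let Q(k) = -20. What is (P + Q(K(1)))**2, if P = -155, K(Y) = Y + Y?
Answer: 30625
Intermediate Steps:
K(Y) = 2*Y
(P + Q(K(1)))**2 = (-155 - 20)**2 = (-175)**2 = 30625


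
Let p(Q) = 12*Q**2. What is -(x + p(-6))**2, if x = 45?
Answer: -227529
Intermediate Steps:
-(x + p(-6))**2 = -(45 + 12*(-6)**2)**2 = -(45 + 12*36)**2 = -(45 + 432)**2 = -1*477**2 = -1*227529 = -227529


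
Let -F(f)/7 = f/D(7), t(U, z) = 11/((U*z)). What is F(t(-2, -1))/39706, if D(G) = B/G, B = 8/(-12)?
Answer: 1617/158824 ≈ 0.010181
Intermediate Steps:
B = -⅔ (B = 8*(-1/12) = -⅔ ≈ -0.66667)
t(U, z) = 11/(U*z) (t(U, z) = 11*(1/(U*z)) = 11/(U*z))
D(G) = -2/(3*G)
F(f) = 147*f/2 (F(f) = -7*f/((-⅔/7)) = -7*f/((-⅔*⅐)) = -7*f/(-2/21) = -7*f*(-21)/2 = -(-147)*f/2 = 147*f/2)
F(t(-2, -1))/39706 = (147*(11/(-2*(-1)))/2)/39706 = (147*(11*(-½)*(-1))/2)*(1/39706) = ((147/2)*(11/2))*(1/39706) = (1617/4)*(1/39706) = 1617/158824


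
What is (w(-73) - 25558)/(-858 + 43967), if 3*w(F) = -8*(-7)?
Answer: -76618/129327 ≈ -0.59244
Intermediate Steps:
w(F) = 56/3 (w(F) = (-8*(-7))/3 = (⅓)*56 = 56/3)
(w(-73) - 25558)/(-858 + 43967) = (56/3 - 25558)/(-858 + 43967) = -76618/3/43109 = -76618/3*1/43109 = -76618/129327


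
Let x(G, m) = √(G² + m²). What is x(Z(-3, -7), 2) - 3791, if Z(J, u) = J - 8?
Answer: -3791 + 5*√5 ≈ -3779.8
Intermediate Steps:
Z(J, u) = -8 + J
x(Z(-3, -7), 2) - 3791 = √((-8 - 3)² + 2²) - 3791 = √((-11)² + 4) - 3791 = √(121 + 4) - 3791 = √125 - 3791 = 5*√5 - 3791 = -3791 + 5*√5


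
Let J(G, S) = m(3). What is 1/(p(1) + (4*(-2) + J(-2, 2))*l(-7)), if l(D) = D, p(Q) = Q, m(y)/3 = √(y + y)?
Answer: 19/201 + 7*√6/201 ≈ 0.17983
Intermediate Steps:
m(y) = 3*√2*√y (m(y) = 3*√(y + y) = 3*√(2*y) = 3*(√2*√y) = 3*√2*√y)
J(G, S) = 3*√6 (J(G, S) = 3*√2*√3 = 3*√6)
1/(p(1) + (4*(-2) + J(-2, 2))*l(-7)) = 1/(1 + (4*(-2) + 3*√6)*(-7)) = 1/(1 + (-8 + 3*√6)*(-7)) = 1/(1 + (56 - 21*√6)) = 1/(57 - 21*√6)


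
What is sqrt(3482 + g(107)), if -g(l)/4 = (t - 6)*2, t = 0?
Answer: sqrt(3530) ≈ 59.414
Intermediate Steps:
g(l) = 48 (g(l) = -4*(0 - 6)*2 = -(-24)*2 = -4*(-12) = 48)
sqrt(3482 + g(107)) = sqrt(3482 + 48) = sqrt(3530)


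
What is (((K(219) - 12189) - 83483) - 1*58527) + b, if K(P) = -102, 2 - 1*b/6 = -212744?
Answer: 1122175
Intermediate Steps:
b = 1276476 (b = 12 - 6*(-212744) = 12 + 1276464 = 1276476)
(((K(219) - 12189) - 83483) - 1*58527) + b = (((-102 - 12189) - 83483) - 1*58527) + 1276476 = ((-12291 - 83483) - 58527) + 1276476 = (-95774 - 58527) + 1276476 = -154301 + 1276476 = 1122175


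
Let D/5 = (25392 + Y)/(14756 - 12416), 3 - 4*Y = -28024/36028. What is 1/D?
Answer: 16861104/914857003 ≈ 0.018430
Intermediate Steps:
Y = 34027/36028 (Y = 3/4 - (-7006)/36028 = 3/4 - 1/4*(-7006/9007) = 3/4 + 3503/18014 = 34027/36028 ≈ 0.94446)
D = 914857003/16861104 (D = 5*((25392 + 34027/36028)/(14756 - 12416)) = 5*((914857003/36028)/2340) = 5*((914857003/36028)*(1/2340)) = 5*(914857003/84305520) = 914857003/16861104 ≈ 54.258)
1/D = 1/(914857003/16861104) = 16861104/914857003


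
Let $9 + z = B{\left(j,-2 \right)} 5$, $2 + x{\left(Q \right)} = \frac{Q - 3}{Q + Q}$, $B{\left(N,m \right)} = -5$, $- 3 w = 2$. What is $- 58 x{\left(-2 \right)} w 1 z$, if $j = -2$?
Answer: $986$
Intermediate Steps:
$w = - \frac{2}{3}$ ($w = \left(- \frac{1}{3}\right) 2 = - \frac{2}{3} \approx -0.66667$)
$x{\left(Q \right)} = -2 + \frac{-3 + Q}{2 Q}$ ($x{\left(Q \right)} = -2 + \frac{Q - 3}{Q + Q} = -2 + \frac{-3 + Q}{2 Q}$)
$z = -34$ ($z = -9 - 25 = -34$)
$- 58 x{\left(-2 \right)} w 1 z = - 58 \frac{3 \left(-1 - -2\right)}{2 \left(-2\right)} \left(- \frac{2}{3}\right) 1 \left(-34\right) = - 58 \cdot \frac{3}{2} \left(- \frac{1}{2}\right) \left(-1 + 2\right) \left(- \frac{2}{3}\right) 1 \left(-34\right) = - 58 \cdot \frac{3}{2} \left(- \frac{1}{2}\right) 1 \left(- \frac{2}{3}\right) 1 \left(-34\right) = - 58 \left(- \frac{3}{4}\right) \left(- \frac{2}{3}\right) 1 \left(-34\right) = - 58 \cdot \frac{1}{2} \cdot 1 \left(-34\right) = \left(-58\right) \frac{1}{2} \left(-34\right) = \left(-29\right) \left(-34\right) = 986$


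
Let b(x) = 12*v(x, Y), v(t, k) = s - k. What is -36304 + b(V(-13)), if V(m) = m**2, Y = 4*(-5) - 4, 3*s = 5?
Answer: -35996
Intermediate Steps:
s = 5/3 (s = (1/3)*5 = 5/3 ≈ 1.6667)
Y = -24 (Y = -20 - 4 = -24)
v(t, k) = 5/3 - k
b(x) = 308 (b(x) = 12*(5/3 - 1*(-24)) = 12*(5/3 + 24) = 12*(77/3) = 308)
-36304 + b(V(-13)) = -36304 + 308 = -35996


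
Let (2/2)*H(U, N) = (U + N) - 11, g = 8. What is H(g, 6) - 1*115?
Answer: -112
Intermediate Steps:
H(U, N) = -11 + N + U (H(U, N) = (U + N) - 11 = (N + U) - 11 = -11 + N + U)
H(g, 6) - 1*115 = (-11 + 6 + 8) - 1*115 = 3 - 115 = -112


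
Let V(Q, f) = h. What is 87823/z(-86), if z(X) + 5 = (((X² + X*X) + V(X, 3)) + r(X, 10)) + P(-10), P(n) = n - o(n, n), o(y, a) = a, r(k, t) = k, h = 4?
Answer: 87823/14705 ≈ 5.9723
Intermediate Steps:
V(Q, f) = 4
P(n) = 0 (P(n) = n - n = 0)
z(X) = -1 + X + 2*X² (z(X) = -5 + ((((X² + X*X) + 4) + X) + 0) = -5 + ((((X² + X²) + 4) + X) + 0) = -5 + (((2*X² + 4) + X) + 0) = -5 + (((4 + 2*X²) + X) + 0) = -5 + ((4 + X + 2*X²) + 0) = -5 + (4 + X + 2*X²) = -1 + X + 2*X²)
87823/z(-86) = 87823/(-1 - 86 + 2*(-86)²) = 87823/(-1 - 86 + 2*7396) = 87823/(-1 - 86 + 14792) = 87823/14705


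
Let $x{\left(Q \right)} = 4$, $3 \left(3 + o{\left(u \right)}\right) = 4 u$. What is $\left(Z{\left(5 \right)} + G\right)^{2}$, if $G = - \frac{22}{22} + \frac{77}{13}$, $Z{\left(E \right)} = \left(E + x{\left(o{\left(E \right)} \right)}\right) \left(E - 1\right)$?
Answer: $\frac{283024}{169} \approx 1674.7$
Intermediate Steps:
$o{\left(u \right)} = -3 + \frac{4 u}{3}$
$Z{\left(E \right)} = \left(-1 + E\right) \left(4 + E\right)$ ($Z{\left(E \right)} = \left(E + 4\right) \left(E - 1\right) = \left(4 + E\right) \left(-1 + E\right) = \left(-1 + E\right) \left(4 + E\right)$)
$G = \frac{64}{13}$ ($G = \left(-22\right) \frac{1}{22} + 77 \cdot \frac{1}{13} = -1 + \frac{77}{13} = \frac{64}{13} \approx 4.9231$)
$\left(Z{\left(5 \right)} + G\right)^{2} = \left(\left(-4 + 5^{2} + 3 \cdot 5\right) + \frac{64}{13}\right)^{2} = \left(\left(-4 + 25 + 15\right) + \frac{64}{13}\right)^{2} = \left(36 + \frac{64}{13}\right)^{2} = \left(\frac{532}{13}\right)^{2} = \frac{283024}{169}$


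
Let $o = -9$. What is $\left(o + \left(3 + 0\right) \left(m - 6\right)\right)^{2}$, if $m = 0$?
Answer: $729$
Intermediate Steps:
$\left(o + \left(3 + 0\right) \left(m - 6\right)\right)^{2} = \left(-9 + \left(3 + 0\right) \left(0 - 6\right)\right)^{2} = \left(-9 + 3 \left(0 - 6\right)\right)^{2} = \left(-9 + 3 \left(-6\right)\right)^{2} = \left(-9 - 18\right)^{2} = \left(-27\right)^{2} = 729$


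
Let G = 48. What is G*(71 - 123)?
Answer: -2496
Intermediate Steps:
G*(71 - 123) = 48*(71 - 123) = 48*(-52) = -2496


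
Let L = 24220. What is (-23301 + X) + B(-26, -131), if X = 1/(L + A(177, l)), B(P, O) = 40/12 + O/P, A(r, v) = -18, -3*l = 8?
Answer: -10992699643/471939 ≈ -23293.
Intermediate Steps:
l = -8/3 (l = -⅓*8 = -8/3 ≈ -2.6667)
B(P, O) = 10/3 + O/P (B(P, O) = 40*(1/12) + O/P = 10/3 + O/P)
X = 1/24202 (X = 1/(24220 - 18) = 1/24202 ≈ 4.1319e-5)
(-23301 + X) + B(-26, -131) = (-23301 + 1/24202) + (10/3 - 131/(-26)) = -563930801/24202 + (10/3 - 131*(-1/26)) = -563930801/24202 + (10/3 + 131/26) = -563930801/24202 + 653/78 = -10992699643/471939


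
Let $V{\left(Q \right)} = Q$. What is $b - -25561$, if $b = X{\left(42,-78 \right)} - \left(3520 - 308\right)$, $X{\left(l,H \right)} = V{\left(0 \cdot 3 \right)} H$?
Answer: $22349$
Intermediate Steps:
$X{\left(l,H \right)} = 0$ ($X{\left(l,H \right)} = 0 \cdot 3 H = 0 H = 0$)
$b = -3212$ ($b = 0 - \left(3520 - 308\right) = 0 - 3212 = -3212$)
$b - -25561 = -3212 - -25561 = -3212 + 25561 = 22349$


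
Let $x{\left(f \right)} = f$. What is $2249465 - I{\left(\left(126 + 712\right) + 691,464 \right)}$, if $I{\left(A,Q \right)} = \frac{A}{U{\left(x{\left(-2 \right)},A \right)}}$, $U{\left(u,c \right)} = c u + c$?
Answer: $2249466$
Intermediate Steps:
$U{\left(u,c \right)} = c + c u$
$I{\left(A,Q \right)} = -1$ ($I{\left(A,Q \right)} = \frac{A}{A \left(1 - 2\right)} = \frac{A}{A \left(-1\right)} = \frac{A}{\left(-1\right) A} = A \left(- \frac{1}{A}\right) = -1$)
$2249465 - I{\left(\left(126 + 712\right) + 691,464 \right)} = 2249465 - -1 = 2249465 + 1 = 2249466$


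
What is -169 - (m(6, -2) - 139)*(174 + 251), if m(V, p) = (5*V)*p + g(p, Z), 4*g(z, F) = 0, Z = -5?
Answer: 84406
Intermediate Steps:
g(z, F) = 0 (g(z, F) = (¼)*0 = 0)
m(V, p) = 5*V*p (m(V, p) = (5*V)*p + 0 = 5*V*p + 0 = 5*V*p)
-169 - (m(6, -2) - 139)*(174 + 251) = -169 - (5*6*(-2) - 139)*(174 + 251) = -169 - (-60 - 139)*425 = -169 - (-199)*425 = -169 - 1*(-84575) = -169 + 84575 = 84406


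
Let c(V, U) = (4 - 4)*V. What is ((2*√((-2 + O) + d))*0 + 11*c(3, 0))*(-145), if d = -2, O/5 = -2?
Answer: 0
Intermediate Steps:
O = -10 (O = 5*(-2) = -10)
c(V, U) = 0 (c(V, U) = 0*V = 0)
((2*√((-2 + O) + d))*0 + 11*c(3, 0))*(-145) = ((2*√((-2 - 10) - 2))*0 + 11*0)*(-145) = ((2*√(-12 - 2))*0 + 0)*(-145) = ((2*√(-14))*0 + 0)*(-145) = ((2*(I*√14))*0 + 0)*(-145) = ((2*I*√14)*0 + 0)*(-145) = (0 + 0)*(-145) = 0*(-145) = 0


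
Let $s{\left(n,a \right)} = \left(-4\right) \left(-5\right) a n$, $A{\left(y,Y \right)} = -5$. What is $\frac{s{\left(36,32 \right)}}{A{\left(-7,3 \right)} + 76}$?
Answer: $\frac{23040}{71} \approx 324.51$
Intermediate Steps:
$s{\left(n,a \right)} = 20 a n$
$\frac{s{\left(36,32 \right)}}{A{\left(-7,3 \right)} + 76} = \frac{20 \cdot 32 \cdot 36}{-5 + 76} = \frac{23040}{71}$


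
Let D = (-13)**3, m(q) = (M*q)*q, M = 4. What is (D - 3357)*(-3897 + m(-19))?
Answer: 13623962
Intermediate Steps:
m(q) = 4*q**2 (m(q) = (4*q)*q = 4*q**2)
D = -2197
(D - 3357)*(-3897 + m(-19)) = (-2197 - 3357)*(-3897 + 4*(-19)**2) = -5554*(-3897 + 4*361) = -5554*(-3897 + 1444) = -5554*(-2453) = 13623962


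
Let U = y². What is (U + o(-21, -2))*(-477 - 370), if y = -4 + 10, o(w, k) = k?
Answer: -28798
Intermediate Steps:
y = 6
U = 36 (U = 6² = 36)
(U + o(-21, -2))*(-477 - 370) = (36 - 2)*(-477 - 370) = 34*(-847) = -28798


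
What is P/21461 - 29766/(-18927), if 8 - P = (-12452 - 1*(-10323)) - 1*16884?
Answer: 332939531/135397449 ≈ 2.4590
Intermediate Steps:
P = 19021 (P = 8 - ((-12452 - 1*(-10323)) - 1*16884) = 8 - ((-12452 + 10323) - 16884) = 8 - (-2129 - 16884) = 8 - 1*(-19013) = 8 + 19013 = 19021)
P/21461 - 29766/(-18927) = 19021/21461 - 29766/(-18927) = 19021*(1/21461) - 29766*(-1/18927) = 19021/21461 + 9922/6309 = 332939531/135397449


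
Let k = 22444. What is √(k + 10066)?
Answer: √32510 ≈ 180.31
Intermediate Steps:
√(k + 10066) = √(22444 + 10066) = √32510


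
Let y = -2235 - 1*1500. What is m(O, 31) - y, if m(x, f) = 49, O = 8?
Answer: 3784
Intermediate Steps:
y = -3735 (y = -2235 - 1500 = -3735)
m(O, 31) - y = 49 - 1*(-3735) = 49 + 3735 = 3784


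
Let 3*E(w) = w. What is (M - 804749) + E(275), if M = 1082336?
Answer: 833036/3 ≈ 2.7768e+5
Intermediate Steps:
E(w) = w/3
(M - 804749) + E(275) = (1082336 - 804749) + (1/3)*275 = 277587 + 275/3 = 833036/3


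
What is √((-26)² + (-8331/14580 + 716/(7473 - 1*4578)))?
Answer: √1834765606185/52110 ≈ 25.994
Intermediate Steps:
√((-26)² + (-8331/14580 + 716/(7473 - 1*4578))) = √(676 + (-8331*1/14580 + 716/(7473 - 4578))) = √(676 + (-2777/4860 + 716/2895)) = √(676 - 303977/937980) = √(633770503/937980) = √1834765606185/52110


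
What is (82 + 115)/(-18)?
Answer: -197/18 ≈ -10.944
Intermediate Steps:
(82 + 115)/(-18) = 197*(-1/18) = -197/18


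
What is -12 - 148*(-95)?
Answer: 14048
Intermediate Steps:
-12 - 148*(-95) = -12 + 14060 = 14048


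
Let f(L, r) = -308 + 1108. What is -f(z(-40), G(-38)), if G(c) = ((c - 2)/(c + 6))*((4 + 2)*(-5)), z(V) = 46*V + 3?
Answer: -800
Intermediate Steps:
z(V) = 3 + 46*V
G(c) = -30*(-2 + c)/(6 + c) (G(c) = ((-2 + c)/(6 + c))*(6*(-5)) = ((-2 + c)/(6 + c))*(-30) = -30*(-2 + c)/(6 + c))
f(L, r) = 800
-f(z(-40), G(-38)) = -1*800 = -800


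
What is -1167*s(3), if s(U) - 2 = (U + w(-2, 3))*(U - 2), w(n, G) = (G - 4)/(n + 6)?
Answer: -22173/4 ≈ -5543.3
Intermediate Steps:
w(n, G) = (-4 + G)/(6 + n)
s(U) = 2 + (-2 + U)*(-¼ + U) (s(U) = 2 + (U + (-4 + 3)/(6 - 2))*(U - 2) = 2 + (U - 1/4)*(-2 + U) = 2 + (U + (¼)*(-1))*(-2 + U) = 2 + (U - ¼)*(-2 + U) = 2 + (-¼ + U)*(-2 + U) = 2 + (-2 + U)*(-¼ + U))
-1167*s(3) = -1167*(5/2 + 3² - 9/4*3) = -1167*(5/2 + 9 - 27/4) = -1167*19/4 = -22173/4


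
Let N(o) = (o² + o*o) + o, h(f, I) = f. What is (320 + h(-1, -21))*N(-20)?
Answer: 248820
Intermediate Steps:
N(o) = o + 2*o² (N(o) = (o² + o²) + o = 2*o² + o = o + 2*o²)
(320 + h(-1, -21))*N(-20) = (320 - 1)*(-20*(1 + 2*(-20))) = 319*(-20*(1 - 40)) = 319*(-20*(-39)) = 319*780 = 248820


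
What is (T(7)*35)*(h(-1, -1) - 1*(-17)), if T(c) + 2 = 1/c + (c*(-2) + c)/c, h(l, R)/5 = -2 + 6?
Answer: -3700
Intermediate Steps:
h(l, R) = 20 (h(l, R) = 5*(-2 + 6) = 5*4 = 20)
T(c) = -3 + 1/c (T(c) = -2 + (1/c + (c*(-2) + c)/c) = -2 + (1/c + (-2*c + c)/c) = -2 + (1/c + (-c)/c) = -2 + (1/c - 1) = -2 + (-1 + 1/c) = -3 + 1/c)
(T(7)*35)*(h(-1, -1) - 1*(-17)) = ((-3 + 1/7)*35)*(20 - 1*(-17)) = ((-3 + ⅐)*35)*(20 + 17) = -20/7*35*37 = -100*37 = -3700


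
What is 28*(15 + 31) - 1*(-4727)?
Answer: 6015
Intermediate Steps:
28*(15 + 31) - 1*(-4727) = 28*46 + 4727 = 1288 + 4727 = 6015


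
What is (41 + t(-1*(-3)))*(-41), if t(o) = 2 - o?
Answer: -1640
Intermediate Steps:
(41 + t(-1*(-3)))*(-41) = (41 + (2 - (-1)*(-3)))*(-41) = (41 + (2 - 1*3))*(-41) = (41 + (2 - 3))*(-41) = (41 - 1)*(-41) = 40*(-41) = -1640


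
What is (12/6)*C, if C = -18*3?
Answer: -108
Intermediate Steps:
C = -54
(12/6)*C = (12/6)*(-54) = (12*(⅙))*(-54) = 2*(-54) = -108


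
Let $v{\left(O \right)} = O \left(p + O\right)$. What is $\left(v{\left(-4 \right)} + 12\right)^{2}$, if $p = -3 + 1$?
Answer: $1296$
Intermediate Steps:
$p = -2$
$v{\left(O \right)} = O \left(-2 + O\right)$
$\left(v{\left(-4 \right)} + 12\right)^{2} = \left(- 4 \left(-2 - 4\right) + 12\right)^{2} = \left(\left(-4\right) \left(-6\right) + 12\right)^{2} = \left(24 + 12\right)^{2} = 36^{2} = 1296$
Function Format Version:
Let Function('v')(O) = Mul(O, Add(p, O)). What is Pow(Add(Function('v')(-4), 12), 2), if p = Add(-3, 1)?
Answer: 1296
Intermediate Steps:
p = -2
Function('v')(O) = Mul(O, Add(-2, O))
Pow(Add(Function('v')(-4), 12), 2) = Pow(Add(Mul(-4, Add(-2, -4)), 12), 2) = Pow(Add(Mul(-4, -6), 12), 2) = Pow(Add(24, 12), 2) = Pow(36, 2) = 1296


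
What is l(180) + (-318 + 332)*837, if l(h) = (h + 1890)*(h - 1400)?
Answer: -2513682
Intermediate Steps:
l(h) = (-1400 + h)*(1890 + h) (l(h) = (1890 + h)*(-1400 + h) = (-1400 + h)*(1890 + h))
l(180) + (-318 + 332)*837 = (-2646000 + 180² + 490*180) + (-318 + 332)*837 = (-2646000 + 32400 + 88200) + 14*837 = -2525400 + 11718 = -2513682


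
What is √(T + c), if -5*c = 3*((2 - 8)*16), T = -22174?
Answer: I*√552910/5 ≈ 148.72*I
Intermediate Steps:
c = 288/5 (c = -3*(2 - 8)*16/5 = -3*(-6*16)/5 = -3*(-96)/5 = -⅕*(-288) = 288/5 ≈ 57.600)
√(T + c) = √(-22174 + 288/5) = √(-110582/5) = I*√552910/5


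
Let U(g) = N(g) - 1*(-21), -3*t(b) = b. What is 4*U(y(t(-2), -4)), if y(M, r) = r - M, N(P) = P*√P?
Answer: 84 - 56*I*√42/9 ≈ 84.0 - 40.325*I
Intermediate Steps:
t(b) = -b/3
N(P) = P^(3/2)
U(g) = 21 + g^(3/2) (U(g) = g^(3/2) - 1*(-21) = g^(3/2) + 21 = 21 + g^(3/2))
4*U(y(t(-2), -4)) = 4*(21 + (-4 - (-1)*(-2)/3)^(3/2)) = 4*(21 + (-4 - 1*⅔)^(3/2)) = 4*(21 + (-4 - ⅔)^(3/2)) = 4*(21 + (-14/3)^(3/2)) = 4*(21 - 14*I*√42/9) = 84 - 56*I*√42/9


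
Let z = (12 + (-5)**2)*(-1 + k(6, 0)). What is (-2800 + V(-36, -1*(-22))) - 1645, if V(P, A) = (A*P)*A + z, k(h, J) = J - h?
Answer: -22128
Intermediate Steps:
z = -259 (z = (12 + (-5)**2)*(-1 + (0 - 1*6)) = (12 + 25)*(-1 + (0 - 6)) = 37*(-1 - 6) = 37*(-7) = -259)
V(P, A) = -259 + P*A**2 (V(P, A) = (A*P)*A - 259 = P*A**2 - 259 = -259 + P*A**2)
(-2800 + V(-36, -1*(-22))) - 1645 = (-2800 + (-259 - 36*(-1*(-22))**2)) - 1645 = (-2800 + (-259 - 36*22**2)) - 1645 = (-2800 + (-259 - 36*484)) - 1645 = (-2800 + (-259 - 17424)) - 1645 = (-2800 - 17683) - 1645 = -20483 - 1645 = -22128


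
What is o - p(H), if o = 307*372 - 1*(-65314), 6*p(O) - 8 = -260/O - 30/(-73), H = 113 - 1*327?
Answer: 4206607700/23433 ≈ 1.7952e+5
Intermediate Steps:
H = -214 (H = 113 - 327 = -214)
p(O) = 307/219 - 130/(3*O) (p(O) = 4/3 + (-260/O - 30/(-73))/6 = 4/3 + (-260/O - 30*(-1/73))/6 = 4/3 + (-260/O + 30/73)/6 = 4/3 + (30/73 - 260/O)/6 = 4/3 + (5/73 - 130/(3*O)) = 307/219 - 130/(3*O))
o = 179518 (o = 114204 + 65314 = 179518)
o - p(H) = 179518 - (-9490 + 307*(-214))/(219*(-214)) = 179518 - (-1)*(-9490 - 65698)/(219*214) = 179518 - (-1)*(-75188)/(219*214) = 179518 - 1*37594/23433 = 179518 - 37594/23433 = 4206607700/23433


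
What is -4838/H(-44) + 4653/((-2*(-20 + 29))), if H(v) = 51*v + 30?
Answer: -13841/54 ≈ -256.31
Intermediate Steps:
H(v) = 30 + 51*v
-4838/H(-44) + 4653/((-2*(-20 + 29))) = -4838/(30 + 51*(-44)) + 4653/((-2*(-20 + 29))) = -4838/(30 - 2244) + 4653/((-2*9)) = -4838/(-2214) + 4653/(-18) = -4838*(-1/2214) + 4653*(-1/18) = 59/27 - 517/2 = -13841/54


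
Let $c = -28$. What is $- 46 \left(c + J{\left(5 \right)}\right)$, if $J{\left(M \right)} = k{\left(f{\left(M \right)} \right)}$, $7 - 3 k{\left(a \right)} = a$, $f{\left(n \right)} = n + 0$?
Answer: $\frac{3772}{3} \approx 1257.3$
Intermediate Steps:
$f{\left(n \right)} = n$
$k{\left(a \right)} = \frac{7}{3} - \frac{a}{3}$
$J{\left(M \right)} = \frac{7}{3} - \frac{M}{3}$
$- 46 \left(c + J{\left(5 \right)}\right) = - 46 \left(-28 + \left(\frac{7}{3} - \frac{5}{3}\right)\right) = - 46 \left(-28 + \frac{2}{3}\right) = \left(-46\right) \left(- \frac{82}{3}\right) = \frac{3772}{3}$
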